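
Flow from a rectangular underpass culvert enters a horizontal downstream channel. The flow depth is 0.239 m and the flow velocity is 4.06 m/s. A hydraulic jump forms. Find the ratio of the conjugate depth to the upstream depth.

y₂/y₁ = 3.28

Fr₁ = V₁/√(g·y₁) = 4.06/√(9.81×0.239) = 2.65.
By Bélanger, y₂/y₁ = ½[√(1 + 8Fr₁²) − 1] = ½[√57.24 − 1] = 3.28.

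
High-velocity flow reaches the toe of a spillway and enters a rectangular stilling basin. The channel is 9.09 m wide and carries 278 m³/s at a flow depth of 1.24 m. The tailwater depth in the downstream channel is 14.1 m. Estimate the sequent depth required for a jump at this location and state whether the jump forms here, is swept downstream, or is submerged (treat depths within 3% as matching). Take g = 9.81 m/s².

y₂ = 11.8 m; the jump is submerged

q = Q/b = 278/9.09 = 30.6 m²/s; V₁ = q/y₁ = 24.7 m/s. Fr₁ = V₁/√(g·y₁) = 7.07.
By Bélanger, y₂/y₁ = ½[√(1 + 8Fr₁²) − 1] = ½[√401.1 − 1] = 9.51.
y₂ = 9.51 × 1.24 = 11.8 m.
Tailwater y_tw = 14.1 m: y_tw > y₂, so the jump is submerged.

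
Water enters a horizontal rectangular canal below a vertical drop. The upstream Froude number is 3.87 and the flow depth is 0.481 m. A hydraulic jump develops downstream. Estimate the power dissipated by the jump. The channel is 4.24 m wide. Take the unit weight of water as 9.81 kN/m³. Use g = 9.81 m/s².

P = 258 kW

Fr₁ = 3.87 (given).
By Bélanger, y₂/y₁ = ½[√(1 + 8Fr₁²) − 1] = ½[√120.8 − 1] = 5.00.
y₂ = 5.00 × 0.481 = 2.40 m.
V₁ = Fr₁·√(g·y₁) = 3.87×√(9.81×0.481) = 8.41 m/s; q = V₁·y₁ = 4.04 m²/s. V₂ = q/y₂ = 4.04/2.40 = 1.68 m/s. E₁ = y₁ + V₁²/2g = 4.08 m; E₂ = y₂ + V₂²/2g = 2.55 m. ΔE = E₁ − E₂ = 1.54 m.
Q = q·b = 4.04 × 4.24 = 17.1 m³/s. P = γ·Q·ΔE = 9.81 × 17.1 × 1.54 = 258 kW.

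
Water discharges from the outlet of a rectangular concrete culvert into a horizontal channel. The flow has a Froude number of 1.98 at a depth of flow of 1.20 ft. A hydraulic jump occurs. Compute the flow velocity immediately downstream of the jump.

V₂ = 5.25 ft/s

Fr₁ = 1.98 (given).
Sequent-depth ratio: y₂/y₁ = ½[√(1 + 8Fr₁²) − 1] = ½[√32.36 − 1] = 2.34.
y₂ = 2.34 × 1.20 = 2.81 ft.
V₁ = Fr₁·√(g·y₁) = 1.98×√(32.2×1.20) = 12.3 ft/s; q = V₁·y₁ = 14.8 ft²/s.
V₂ = q/y₂ = 14.8/2.81 = 5.25 ft/s.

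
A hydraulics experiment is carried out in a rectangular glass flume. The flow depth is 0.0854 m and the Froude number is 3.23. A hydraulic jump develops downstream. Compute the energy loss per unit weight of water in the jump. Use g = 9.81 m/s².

Fr₁ = 3.23 (given).
Conjugate-depth relation: y₂/y₁ = ½[√(1 + 8Fr₁²) − 1] = ½[√84.46 − 1] = 4.10.
y₂ = 4.10 × 0.0854 = 0.350 m.
Head loss: ΔE = (y₂ − y₁)³/(4y₁y₂) = (0.350 − 0.0854)³/(4×0.0854×0.350) = 0.0185/0.119 = 0.155 m.

ΔE = 0.155 m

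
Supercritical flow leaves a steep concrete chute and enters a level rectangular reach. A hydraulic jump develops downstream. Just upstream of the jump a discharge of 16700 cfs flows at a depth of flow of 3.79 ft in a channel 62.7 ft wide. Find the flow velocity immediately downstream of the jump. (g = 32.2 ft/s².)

V₂ = 8.26 ft/s

q = Q/b = 16700/62.7 = 266 ft²/s; V₁ = q/y₁ = 70.3 ft/s. Fr₁ = V₁/√(g·y₁) = 6.36.
Bélanger equation: y₂/y₁ = ½[√(1 + 8Fr₁²) − 1] = ½[√324.8 − 1] = 8.51.
y₂ = 8.51 × 3.79 = 32.3 ft.
V₂ = q/y₂ = 266/32.3 = 8.26 ft/s.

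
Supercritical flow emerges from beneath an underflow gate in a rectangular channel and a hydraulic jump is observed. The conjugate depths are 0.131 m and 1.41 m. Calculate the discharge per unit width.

q = 1.18 m²/s

For a rectangular channel the momentum equation gives q² = ½·g·y₁·y₂·(y₁ + y₂) = ½×9.81×0.131×1.41×1.54 = 1.40.
q = √1.40 = 1.18 m²/s.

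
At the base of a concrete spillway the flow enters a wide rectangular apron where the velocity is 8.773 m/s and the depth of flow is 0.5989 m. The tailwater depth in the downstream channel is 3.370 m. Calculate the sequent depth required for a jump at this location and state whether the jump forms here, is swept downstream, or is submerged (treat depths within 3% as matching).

y₂ = 2.781 m; the jump is submerged

Fr₁ = V₁/√(g·y₁) = 8.773/√(9.81×0.5989) = 3.619.
From the momentum equation for a rectangular channel, y₂/y₁ = ½[√(1 + 8Fr₁²) − 1] = ½[√105.80 − 1] = 4.643.
y₂ = 4.643 × 0.5989 = 2.781 m.
Tailwater y_tw = 3.370 m: y_tw > y₂, so the jump is submerged.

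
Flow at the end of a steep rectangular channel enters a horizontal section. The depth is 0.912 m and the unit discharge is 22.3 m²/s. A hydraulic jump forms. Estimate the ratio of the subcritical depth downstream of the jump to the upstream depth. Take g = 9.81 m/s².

y₂/y₁ = 11.1

V₁ = q/y₁ = 22.3/0.912 = 24.5 m/s. Fr₁ = V₁/√(g·y₁) = 24.5/√(9.81×0.912) = 8.17.
Bélanger equation: y₂/y₁ = ½[√(1 + 8Fr₁²) − 1] = ½[√535.6 − 1] = 11.1.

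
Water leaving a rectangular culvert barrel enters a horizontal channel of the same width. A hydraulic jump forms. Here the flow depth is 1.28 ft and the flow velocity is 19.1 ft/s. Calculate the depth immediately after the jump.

y₂ = 4.78 ft

Fr₁ = V₁/√(g·y₁) = 19.1/√(32.2×1.28) = 2.98.
From the momentum equation for a rectangular channel, y₂/y₁ = ½[√(1 + 8Fr₁²) − 1] = ½[√71.81 − 1] = 3.74.
y₂ = 3.74 × 1.28 = 4.78 ft.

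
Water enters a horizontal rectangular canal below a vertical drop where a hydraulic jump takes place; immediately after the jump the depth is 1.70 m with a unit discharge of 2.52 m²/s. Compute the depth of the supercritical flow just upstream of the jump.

V₂ = q/y₂ = 2.52/1.70 = 1.48 m/s; Fr₂ = V₂/√(g·y₂) = 0.363.
The Bélanger relation is symmetric: y₁/y₂ = ½[√(1 + 8Fr₂²) − 1] = ½[√2.054 − 1] = 0.217.
y₁ = 0.217 × 1.70 = 0.368 m.

y₁ = 0.368 m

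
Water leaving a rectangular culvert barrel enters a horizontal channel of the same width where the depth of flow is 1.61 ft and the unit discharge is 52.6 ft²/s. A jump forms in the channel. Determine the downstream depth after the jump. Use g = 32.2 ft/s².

V₁ = q/y₁ = 52.6/1.61 = 32.7 ft/s. Fr₁ = V₁/√(g·y₁) = 32.7/√(32.2×1.61) = 4.54.
By Bélanger, y₂/y₁ = ½[√(1 + 8Fr₁²) − 1] = ½[√165.7 − 1] = 5.94.
y₂ = 5.94 × 1.61 = 9.56 ft.

y₂ = 9.56 ft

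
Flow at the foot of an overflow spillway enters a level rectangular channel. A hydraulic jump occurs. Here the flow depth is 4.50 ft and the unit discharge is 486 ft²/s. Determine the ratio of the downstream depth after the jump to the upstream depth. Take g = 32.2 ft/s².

V₁ = q/y₁ = 486/4.50 = 108 ft/s. Fr₁ = V₁/√(g·y₁) = 108/√(32.2×4.50) = 8.97.
Bélanger equation: y₂/y₁ = ½[√(1 + 8Fr₁²) − 1] = ½[√645.0 − 1] = 12.2.

y₂/y₁ = 12.2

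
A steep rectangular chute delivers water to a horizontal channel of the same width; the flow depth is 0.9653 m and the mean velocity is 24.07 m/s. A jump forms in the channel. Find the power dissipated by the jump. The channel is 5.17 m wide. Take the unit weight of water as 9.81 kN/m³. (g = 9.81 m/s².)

Fr₁ = V₁/√(g·y₁) = 24.07/√(9.81×0.9653) = 7.822.
From the momentum equation for a rectangular channel, y₂/y₁ = ½[√(1 + 8Fr₁²) − 1] = ½[√490.45 − 1] = 10.57.
y₂ = 10.57 × 0.9653 = 10.21 m.
Head loss: ΔE = (y₂ − y₁)³/(4y₁y₂) = (10.21 − 0.9653)³/(4×0.9653×10.21) = 789.1/39.41 = 20.02 m.
q = V₁·y₁ = 24.07 × 0.9653 = 23.23 m²/s. Q = q·b = 23.23 × 5.17 = 120.1 m³/s. P = γ·Q·ΔE = 9.81 × 120.1 × 20.02 = 23597 kW.

P = 23597 kW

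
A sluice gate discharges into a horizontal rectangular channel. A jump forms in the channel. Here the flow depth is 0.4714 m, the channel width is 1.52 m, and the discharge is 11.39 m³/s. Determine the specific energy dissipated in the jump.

ΔE = 8.523 m

q = Q/b = 11.39/1.52 = 7.493 m²/s; V₁ = q/y₁ = 15.90 m/s. Fr₁ = V₁/√(g·y₁) = 7.392.
Conjugate-depth relation: y₂/y₁ = ½[√(1 + 8Fr₁²) − 1] = ½[√438.13 − 1] = 9.966.
y₂ = 9.966 × 0.4714 = 4.698 m.
Head loss: ΔE = (y₂ − y₁)³/(4y₁y₂) = (4.698 − 0.4714)³/(4×0.4714×4.698) = 75.50/8.858 = 8.523 m.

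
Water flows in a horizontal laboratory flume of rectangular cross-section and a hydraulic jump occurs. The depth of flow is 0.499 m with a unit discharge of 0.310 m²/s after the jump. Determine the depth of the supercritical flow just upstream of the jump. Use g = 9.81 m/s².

y₁ = 0.0691 m

V₂ = q/y₂ = 0.310/0.499 = 0.621 m/s; Fr₂ = V₂/√(g·y₂) = 0.281.
The Bélanger relation is symmetric: y₁/y₂ = ½[√(1 + 8Fr₂²) − 1] = ½[√1.631 − 1] = 0.138.
y₁ = 0.138 × 0.499 = 0.0691 m.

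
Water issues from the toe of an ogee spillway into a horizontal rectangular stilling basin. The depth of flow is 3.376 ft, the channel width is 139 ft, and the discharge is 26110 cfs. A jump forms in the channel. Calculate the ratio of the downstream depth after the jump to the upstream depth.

y₂/y₁ = 7.064

q = Q/b = 26110/139 = 187.8 ft²/s; V₁ = q/y₁ = 55.64 ft/s. Fr₁ = V₁/√(g·y₁) = 5.337.
Sequent-depth ratio: y₂/y₁ = ½[√(1 + 8Fr₁²) − 1] = ½[√228.83 − 1] = 7.064.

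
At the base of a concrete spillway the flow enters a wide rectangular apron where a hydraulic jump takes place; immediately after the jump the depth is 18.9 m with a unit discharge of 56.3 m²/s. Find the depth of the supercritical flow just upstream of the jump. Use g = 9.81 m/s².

y₁ = 1.66 m

V₂ = q/y₂ = 56.3/18.9 = 2.98 m/s; Fr₂ = V₂/√(g·y₂) = 0.219.
From the momentum equation (using Fr₂), y₁/y₂ = ½[√(1 + 8Fr₂²) − 1] = ½[√1.383 − 1] = 0.0880.
y₁ = 0.0880 × 18.9 = 1.66 m.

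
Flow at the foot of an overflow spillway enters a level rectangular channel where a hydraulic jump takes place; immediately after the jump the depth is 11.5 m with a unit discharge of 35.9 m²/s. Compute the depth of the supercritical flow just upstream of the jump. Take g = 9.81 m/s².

y₁ = 1.73 m

V₂ = q/y₂ = 35.9/11.5 = 3.12 m/s; Fr₂ = V₂/√(g·y₂) = 0.294.
From the momentum equation (using Fr₂), y₁/y₂ = ½[√(1 + 8Fr₂²) − 1] = ½[√1.691 − 1] = 0.150.
y₁ = 0.150 × 11.5 = 1.73 m.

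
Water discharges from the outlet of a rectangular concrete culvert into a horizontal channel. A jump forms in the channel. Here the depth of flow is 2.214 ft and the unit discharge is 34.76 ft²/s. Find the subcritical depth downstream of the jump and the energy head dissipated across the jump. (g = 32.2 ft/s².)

y₂ = 4.819 ft; ΔE = 0.4144 ft

V₁ = q/y₁ = 34.76/2.214 = 15.70 ft/s. Fr₁ = V₁/√(g·y₁) = 15.70/√(32.2×2.214) = 1.859.
Conjugate-depth relation: y₂/y₁ = ½[√(1 + 8Fr₁²) − 1] = ½[√28.661 − 1] = 2.177.
y₂ = 2.177 × 2.214 = 4.819 ft.
Head loss: ΔE = (y₂ − y₁)³/(4y₁y₂) = (4.819 − 2.214)³/(4×2.214×4.819) = 17.69/42.68 = 0.4144 ft.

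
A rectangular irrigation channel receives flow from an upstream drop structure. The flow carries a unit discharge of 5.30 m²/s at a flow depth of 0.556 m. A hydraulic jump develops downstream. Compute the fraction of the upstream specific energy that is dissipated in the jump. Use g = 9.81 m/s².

ΔE/E₁ = 0.401 (40.1%)

V₁ = q/y₁ = 5.30/0.556 = 9.53 m/s. Fr₁ = V₁/√(g·y₁) = 9.53/√(9.81×0.556) = 4.08.
Bélanger equation: y₂/y₁ = ½[√(1 + 8Fr₁²) − 1] = ½[√134.3 − 1] = 5.29.
y₂ = 5.29 × 0.556 = 2.94 m.
E₁ = y₁ + V₁²/2g = 5.19 m. ΔE = (y₂ − y₁)³/(4y₁y₂) = 2.08 m. ΔE/E₁ = 2.08/5.19 = 0.401.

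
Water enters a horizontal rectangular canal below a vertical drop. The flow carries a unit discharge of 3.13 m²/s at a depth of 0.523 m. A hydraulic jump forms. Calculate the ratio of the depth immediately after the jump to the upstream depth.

y₂/y₁ = 3.27

V₁ = q/y₁ = 3.13/0.523 = 5.98 m/s. Fr₁ = V₁/√(g·y₁) = 5.98/√(9.81×0.523) = 2.64.
Conjugate-depth relation: y₂/y₁ = ½[√(1 + 8Fr₁²) − 1] = ½[√56.85 − 1] = 3.27.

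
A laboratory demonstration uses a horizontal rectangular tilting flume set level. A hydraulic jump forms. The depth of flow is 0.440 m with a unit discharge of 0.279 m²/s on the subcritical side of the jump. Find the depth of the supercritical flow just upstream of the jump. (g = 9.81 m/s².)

y₁ = 0.0706 m

V₂ = q/y₂ = 0.279/0.440 = 0.634 m/s; Fr₂ = V₂/√(g·y₂) = 0.305.
The Bélanger relation is symmetric: y₁/y₂ = ½[√(1 + 8Fr₂²) − 1] = ½[√1.745 − 1] = 0.161.
y₁ = 0.161 × 0.440 = 0.0706 m.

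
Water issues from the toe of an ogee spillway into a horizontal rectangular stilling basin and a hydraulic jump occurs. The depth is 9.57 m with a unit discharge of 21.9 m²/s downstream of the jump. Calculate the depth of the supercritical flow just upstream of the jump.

y₁ = 0.969 m

V₂ = q/y₂ = 21.9/9.57 = 2.29 m/s; Fr₂ = V₂/√(g·y₂) = 0.236.
From the momentum equation (using Fr₂), y₁/y₂ = ½[√(1 + 8Fr₂²) − 1] = ½[√1.446 − 1] = 0.101.
y₁ = 0.101 × 9.57 = 0.969 m.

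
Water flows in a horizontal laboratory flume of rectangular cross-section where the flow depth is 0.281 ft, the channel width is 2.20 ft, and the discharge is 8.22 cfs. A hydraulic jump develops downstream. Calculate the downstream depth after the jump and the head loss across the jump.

y₂ = 1.62 ft; ΔE = 1.32 ft

q = Q/b = 8.22/2.20 = 3.74 ft²/s; V₁ = q/y₁ = 13.3 ft/s. Fr₁ = V₁/√(g·y₁) = 4.42.
Bélanger equation: y₂/y₁ = ½[√(1 + 8Fr₁²) − 1] = ½[√157.3 − 1] = 5.77.
y₂ = 5.77 × 0.281 = 1.62 ft.
Head loss: ΔE = (y₂ − y₁)³/(4y₁y₂) = (1.62 − 0.281)³/(4×0.281×1.62) = 2.41/1.82 = 1.32 ft.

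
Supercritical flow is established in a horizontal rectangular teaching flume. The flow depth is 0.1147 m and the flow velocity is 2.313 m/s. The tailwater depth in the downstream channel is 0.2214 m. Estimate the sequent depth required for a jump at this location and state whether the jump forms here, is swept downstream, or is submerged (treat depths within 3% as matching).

y₂ = 0.3010 m; the jump is swept downstream

Fr₁ = V₁/√(g·y₁) = 2.313/√(9.81×0.1147) = 2.181.
By Bélanger, y₂/y₁ = ½[√(1 + 8Fr₁²) − 1] = ½[√39.037 − 1] = 2.624.
y₂ = 2.624 × 0.1147 = 0.3010 m.
Tailwater y_tw = 0.2214 m: y_tw < y₂, so the jump is swept downstream.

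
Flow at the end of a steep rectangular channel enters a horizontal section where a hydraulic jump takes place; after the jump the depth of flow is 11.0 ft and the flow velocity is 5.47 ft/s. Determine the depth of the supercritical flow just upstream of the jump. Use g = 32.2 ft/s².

Fr₂ = V₂/√(g·y₂) = 5.47/√(32.2×11.0) = 0.291.
The Bélanger relation is symmetric: y₁/y₂ = ½[√(1 + 8Fr₂²) − 1] = ½[√1.676 − 1] = 0.147.
y₁ = 0.147 × 11.0 = 1.62 ft.

y₁ = 1.62 ft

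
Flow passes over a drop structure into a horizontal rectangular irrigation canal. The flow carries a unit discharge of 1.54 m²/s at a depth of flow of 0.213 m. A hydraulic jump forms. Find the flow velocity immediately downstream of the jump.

V₁ = q/y₁ = 1.54/0.213 = 7.23 m/s. Fr₁ = V₁/√(g·y₁) = 7.23/√(9.81×0.213) = 5.00.
Conjugate-depth relation: y₂/y₁ = ½[√(1 + 8Fr₁²) − 1] = ½[√201.1 − 1] = 6.59.
y₂ = 6.59 × 0.213 = 1.40 m.
V₂ = q/y₂ = 1.54/1.40 = 1.10 m/s.

V₂ = 1.10 m/s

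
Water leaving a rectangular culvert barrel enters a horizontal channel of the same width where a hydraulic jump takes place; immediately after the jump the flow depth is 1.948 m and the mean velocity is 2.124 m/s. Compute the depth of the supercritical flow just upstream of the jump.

Fr₂ = V₂/√(g·y₂) = 2.124/√(9.81×1.948) = 0.4859.
The Bélanger relation is symmetric: y₁/y₂ = ½[√(1 + 8Fr₂²) − 1] = ½[√2.8886 − 1] = 0.3498.
y₁ = 0.3498 × 1.948 = 0.6814 m.

y₁ = 0.6814 m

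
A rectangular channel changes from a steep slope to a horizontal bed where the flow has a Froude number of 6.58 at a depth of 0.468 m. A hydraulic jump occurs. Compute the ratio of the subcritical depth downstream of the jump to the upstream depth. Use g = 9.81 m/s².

Fr₁ = 6.58 (given).
By Bélanger, y₂/y₁ = ½[√(1 + 8Fr₁²) − 1] = ½[√347.4 − 1] = 8.82.

y₂/y₁ = 8.82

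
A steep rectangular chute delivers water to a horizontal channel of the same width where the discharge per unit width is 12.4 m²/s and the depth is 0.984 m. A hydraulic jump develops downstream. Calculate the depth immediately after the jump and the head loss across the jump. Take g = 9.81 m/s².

V₁ = q/y₁ = 12.4/0.984 = 12.6 m/s. Fr₁ = V₁/√(g·y₁) = 12.6/√(9.81×0.984) = 4.06.
Sequent-depth ratio: y₂/y₁ = ½[√(1 + 8Fr₁²) − 1] = ½[√132.6 − 1] = 5.26.
y₂ = 5.26 × 0.984 = 5.17 m.
Head loss: ΔE = (y₂ − y₁)³/(4y₁y₂) = (5.17 − 0.984)³/(4×0.984×5.17) = 73.5/20.4 = 3.61 m.

y₂ = 5.17 m; ΔE = 3.61 m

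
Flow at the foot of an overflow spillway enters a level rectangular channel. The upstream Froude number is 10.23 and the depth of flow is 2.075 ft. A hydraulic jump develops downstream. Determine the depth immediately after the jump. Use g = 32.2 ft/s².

Fr₁ = 10.23 (given).
Conjugate-depth relation: y₂/y₁ = ½[√(1 + 8Fr₁²) − 1] = ½[√838.22 − 1] = 13.98.
y₂ = 13.98 × 2.075 = 29.00 ft.

y₂ = 29.00 ft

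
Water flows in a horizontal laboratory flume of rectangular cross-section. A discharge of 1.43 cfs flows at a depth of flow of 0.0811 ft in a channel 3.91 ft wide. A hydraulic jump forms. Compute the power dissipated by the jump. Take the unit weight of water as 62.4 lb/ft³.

P = 0.0144 hp

q = Q/b = 1.43/3.91 = 0.366 ft²/s; V₁ = q/y₁ = 4.51 ft/s. Fr₁ = V₁/√(g·y₁) = 2.79.
By Bélanger, y₂/y₁ = ½[√(1 + 8Fr₁²) − 1] = ½[√63.30 − 1] = 3.48.
y₂ = 3.48 × 0.0811 = 0.282 ft.
Head loss: ΔE = (y₂ − y₁)³/(4y₁y₂) = (0.282 − 0.0811)³/(4×0.0811×0.282) = 0.00812/0.0915 = 0.0887 ft.
P = γ·Q·ΔE/550 = 62.4 × 1.43 × 0.0887 / 550 = 0.0144 hp.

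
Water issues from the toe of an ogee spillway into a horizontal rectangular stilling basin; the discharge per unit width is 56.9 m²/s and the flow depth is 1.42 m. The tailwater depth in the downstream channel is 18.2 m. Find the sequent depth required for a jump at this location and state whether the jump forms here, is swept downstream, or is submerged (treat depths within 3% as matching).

y₂ = 20.9 m; the jump is swept downstream

V₁ = q/y₁ = 56.9/1.42 = 40.1 m/s. Fr₁ = V₁/√(g·y₁) = 40.1/√(9.81×1.42) = 10.7.
Bélanger equation: y₂/y₁ = ½[√(1 + 8Fr₁²) − 1] = ½[√923.1 − 1] = 14.7.
y₂ = 14.7 × 1.42 = 20.9 m.
Tailwater y_tw = 18.2 m: y_tw < y₂, so the jump is swept downstream.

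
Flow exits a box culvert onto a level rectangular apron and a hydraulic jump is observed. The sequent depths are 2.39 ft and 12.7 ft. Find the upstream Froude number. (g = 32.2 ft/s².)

Fr₁ = 4.10

For a rectangular channel the momentum equation gives q² = ½·g·y₁·y₂·(y₁ + y₂) = ½×32.2×2.39×12.7×15.1 = 7374.
q = √7374 = 85.9 ft²/s.
V₁ = q/y₁ = 35.9 ft/s; Fr₁ = V₁/√(g·y₁) = 4.10.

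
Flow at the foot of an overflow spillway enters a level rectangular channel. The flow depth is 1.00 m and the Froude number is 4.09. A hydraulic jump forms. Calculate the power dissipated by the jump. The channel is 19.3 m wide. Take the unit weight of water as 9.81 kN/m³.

P = 9122 kW

Fr₁ = 4.09 (given).
From the momentum equation for a rectangular channel, y₂/y₁ = ½[√(1 + 8Fr₁²) − 1] = ½[√134.8 − 1] = 5.31.
y₂ = 5.31 × 1.00 = 5.31 m.
Head loss: ΔE = (y₂ − y₁)³/(4y₁y₂) = (5.31 − 1.00)³/(4×1.00×5.31) = 79.8/21.2 = 3.76 m.
V₁ = Fr₁·√(g·y₁) = 4.09×√(9.81×1.00) = 12.8 m/s; q = V₁·y₁ = 12.8 m²/s. Q = q·b = 12.8 × 19.3 = 247 m³/s. P = γ·Q·ΔE = 9.81 × 247 × 3.76 = 9122 kW.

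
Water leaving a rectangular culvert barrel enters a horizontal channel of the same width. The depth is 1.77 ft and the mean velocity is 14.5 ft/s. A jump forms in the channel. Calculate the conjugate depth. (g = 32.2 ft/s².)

Fr₁ = V₁/√(g·y₁) = 14.5/√(32.2×1.77) = 1.92.
Bélanger equation: y₂/y₁ = ½[√(1 + 8Fr₁²) − 1] = ½[√30.51 − 1] = 2.26.
y₂ = 2.26 × 1.77 = 4.00 ft.

y₂ = 4.00 ft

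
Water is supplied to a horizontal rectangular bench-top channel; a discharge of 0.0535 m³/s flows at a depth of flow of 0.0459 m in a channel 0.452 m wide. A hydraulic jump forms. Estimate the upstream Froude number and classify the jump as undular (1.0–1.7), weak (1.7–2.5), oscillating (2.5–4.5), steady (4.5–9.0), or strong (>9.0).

q = Q/b = 0.0535/0.452 = 0.118 m²/s; V₁ = q/y₁ = 2.58 m/s. Fr₁ = V₁/√(g·y₁) = 3.84.
Fr₁ = 3.84 lies in the oscillating range.

Fr₁ = 3.84; oscillating jump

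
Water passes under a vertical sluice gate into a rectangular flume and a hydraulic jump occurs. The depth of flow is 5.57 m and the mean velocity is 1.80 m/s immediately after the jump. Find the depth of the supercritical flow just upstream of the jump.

Fr₂ = V₂/√(g·y₂) = 1.80/√(9.81×5.57) = 0.244.
From the momentum equation (using Fr₂), y₁/y₂ = ½[√(1 + 8Fr₂²) − 1] = ½[√1.474 − 1] = 0.107.
y₁ = 0.107 × 5.57 = 0.597 m.

y₁ = 0.597 m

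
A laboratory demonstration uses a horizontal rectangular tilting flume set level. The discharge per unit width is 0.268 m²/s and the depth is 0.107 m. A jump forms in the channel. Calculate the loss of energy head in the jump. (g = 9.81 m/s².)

V₁ = q/y₁ = 0.268/0.107 = 2.50 m/s. Fr₁ = V₁/√(g·y₁) = 2.50/√(9.81×0.107) = 2.44.
By Bélanger, y₂/y₁ = ½[√(1 + 8Fr₁²) − 1] = ½[√48.81 − 1] = 2.99.
y₂ = 2.99 × 0.107 = 0.320 m.
V₂ = q/y₂ = 0.268/0.320 = 0.837 m/s. E₁ = y₁ + V₁²/2g = 0.427 m; E₂ = y₂ + V₂²/2g = 0.356 m. ΔE = E₁ − E₂ = 0.0708 m.

ΔE = 0.0708 m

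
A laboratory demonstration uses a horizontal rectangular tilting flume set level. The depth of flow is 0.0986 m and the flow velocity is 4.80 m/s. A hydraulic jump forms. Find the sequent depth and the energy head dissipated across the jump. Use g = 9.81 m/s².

y₂ = 0.633 m; ΔE = 0.611 m

Fr₁ = V₁/√(g·y₁) = 4.80/√(9.81×0.0986) = 4.88.
By Bélanger, y₂/y₁ = ½[√(1 + 8Fr₁²) − 1] = ½[√191.6 − 1] = 6.42.
y₂ = 6.42 × 0.0986 = 0.633 m.
Head loss: ΔE = (y₂ − y₁)³/(4y₁y₂) = (0.633 − 0.0986)³/(4×0.0986×0.633) = 0.153/0.250 = 0.611 m.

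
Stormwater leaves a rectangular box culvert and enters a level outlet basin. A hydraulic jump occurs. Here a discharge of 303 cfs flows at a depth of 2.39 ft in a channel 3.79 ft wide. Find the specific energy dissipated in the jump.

ΔE = 7.30 ft

q = Q/b = 303/3.79 = 79.9 ft²/s; V₁ = q/y₁ = 33.5 ft/s. Fr₁ = V₁/√(g·y₁) = 3.81.
Conjugate-depth relation: y₂/y₁ = ½[√(1 + 8Fr₁²) − 1] = ½[√117.3 − 1] = 4.92.
y₂ = 4.92 × 2.39 = 11.7 ft.
Head loss: ΔE = (y₂ − y₁)³/(4y₁y₂) = (11.7 − 2.39)³/(4×2.39×11.7) = 820/112 = 7.30 ft.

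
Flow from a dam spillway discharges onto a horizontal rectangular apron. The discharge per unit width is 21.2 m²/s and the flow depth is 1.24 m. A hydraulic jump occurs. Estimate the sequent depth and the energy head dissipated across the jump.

V₁ = q/y₁ = 21.2/1.24 = 17.1 m/s. Fr₁ = V₁/√(g·y₁) = 17.1/√(9.81×1.24) = 4.90.
From the momentum equation for a rectangular channel, y₂/y₁ = ½[√(1 + 8Fr₁²) − 1] = ½[√193.2 − 1] = 6.45.
y₂ = 6.45 × 1.24 = 8.00 m.
V₂ = q/y₂ = 21.2/8.00 = 2.65 m/s. E₁ = y₁ + V₁²/2g = 16.1 m; E₂ = y₂ + V₂²/2g = 8.36 m. ΔE = E₁ − E₂ = 7.78 m.

y₂ = 8.00 m; ΔE = 7.78 m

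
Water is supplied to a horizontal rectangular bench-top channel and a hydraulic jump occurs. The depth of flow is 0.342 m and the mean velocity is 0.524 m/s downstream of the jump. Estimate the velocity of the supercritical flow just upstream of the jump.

Fr₂ = V₂/√(g·y₂) = 0.524/√(9.81×0.342) = 0.286.
Since the conjugate-depth ratio holds either way, y₁/y₂ = ½[√(1 + 8Fr₂²) − 1] = ½[√1.655 − 1] = 0.143.
y₁ = 0.143 × 0.342 = 0.0490 m.
V₁ = q/y₁ = 0.179/0.0490 = 3.66 m/s.

V₁ = 3.66 m/s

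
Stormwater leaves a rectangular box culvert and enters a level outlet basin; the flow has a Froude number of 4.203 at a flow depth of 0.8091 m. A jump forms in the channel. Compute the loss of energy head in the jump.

ΔE = 3.295 m

Fr₁ = 4.203 (given).
Conjugate-depth relation: y₂/y₁ = ½[√(1 + 8Fr₁²) − 1] = ½[√142.32 − 1] = 5.465.
y₂ = 5.465 × 0.8091 = 4.422 m.
V₁ = Fr₁·√(g·y₁) = 4.203×√(9.81×0.8091) = 11.84 m/s; q = V₁·y₁ = 9.581 m²/s. V₂ = q/y₂ = 9.581/4.422 = 2.167 m/s. E₁ = y₁ + V₁²/2g = 7.956 m; E₂ = y₂ + V₂²/2g = 4.661 m. ΔE = E₁ − E₂ = 3.295 m.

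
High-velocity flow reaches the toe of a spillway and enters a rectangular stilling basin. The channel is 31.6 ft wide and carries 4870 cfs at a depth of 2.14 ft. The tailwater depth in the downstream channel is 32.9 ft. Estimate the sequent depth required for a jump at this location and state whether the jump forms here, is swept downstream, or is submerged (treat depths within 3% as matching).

q = Q/b = 4870/31.6 = 154 ft²/s; V₁ = q/y₁ = 72.0 ft/s. Fr₁ = V₁/√(g·y₁) = 8.68.
Sequent-depth ratio: y₂/y₁ = ½[√(1 + 8Fr₁²) − 1] = ½[√603.1 − 1] = 11.8.
y₂ = 11.8 × 2.14 = 25.2 ft.
Tailwater y_tw = 32.9 ft: y_tw > y₂, so the jump is submerged.

y₂ = 25.2 ft; the jump is submerged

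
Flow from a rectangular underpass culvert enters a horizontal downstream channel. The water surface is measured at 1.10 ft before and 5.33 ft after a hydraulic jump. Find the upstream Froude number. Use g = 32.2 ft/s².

Fr₁ = 3.76

For a rectangular channel the momentum equation gives q² = ½·g·y₁·y₂·(y₁ + y₂) = ½×32.2×1.10×5.33×6.43 = 607.
q = √607 = 24.6 ft²/s.
V₁ = q/y₁ = 22.4 ft/s; Fr₁ = V₁/√(g·y₁) = 3.76.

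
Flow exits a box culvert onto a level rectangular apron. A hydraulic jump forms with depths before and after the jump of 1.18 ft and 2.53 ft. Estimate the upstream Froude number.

Fr₁ = 1.84

For a rectangular channel the momentum equation gives q² = ½·g·y₁·y₂·(y₁ + y₂) = ½×32.2×1.18×2.53×3.71 = 178.
q = √178 = 13.4 ft²/s.
V₁ = q/y₁ = 11.3 ft/s; Fr₁ = V₁/√(g·y₁) = 1.84.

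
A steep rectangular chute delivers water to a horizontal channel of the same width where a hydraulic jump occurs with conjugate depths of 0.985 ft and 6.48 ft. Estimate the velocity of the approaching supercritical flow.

For a rectangular channel the momentum equation gives q² = ½·g·y₁·y₂·(y₁ + y₂) = ½×32.2×0.985×6.48×7.47 = 767.
q = √767 = 27.7 ft²/s.
V₁ = q/y₁ = 27.7/0.985 = 28.1 ft/s.

V₁ = 28.1 ft/s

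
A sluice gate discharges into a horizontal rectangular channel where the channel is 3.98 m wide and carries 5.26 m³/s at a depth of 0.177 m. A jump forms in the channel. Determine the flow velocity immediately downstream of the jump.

q = Q/b = 5.26/3.98 = 1.32 m²/s; V₁ = q/y₁ = 7.47 m/s. Fr₁ = V₁/√(g·y₁) = 5.67.
Bélanger equation: y₂/y₁ = ½[√(1 + 8Fr₁²) − 1] = ½[√257.9 − 1] = 7.53.
y₂ = 7.53 × 0.177 = 1.33 m.
V₂ = q/y₂ = 1.32/1.33 = 0.992 m/s.

V₂ = 0.992 m/s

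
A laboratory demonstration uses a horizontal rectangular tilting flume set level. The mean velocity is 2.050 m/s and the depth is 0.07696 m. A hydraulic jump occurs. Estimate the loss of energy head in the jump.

Fr₁ = V₁/√(g·y₁) = 2.050/√(9.81×0.07696) = 2.359.
Conjugate-depth relation: y₂/y₁ = ½[√(1 + 8Fr₁²) − 1] = ½[√45.531 − 1] = 2.874.
y₂ = 2.874 × 0.07696 = 0.2212 m.
Head loss: ΔE = (y₂ − y₁)³/(4y₁y₂) = (0.2212 − 0.07696)³/(4×0.07696×0.2212) = 0.002999/0.06809 = 0.04405 m.

ΔE = 0.04405 m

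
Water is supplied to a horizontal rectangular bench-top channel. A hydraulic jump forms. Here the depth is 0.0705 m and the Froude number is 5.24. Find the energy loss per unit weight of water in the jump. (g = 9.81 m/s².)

Fr₁ = 5.24 (given).
From the momentum equation for a rectangular channel, y₂/y₁ = ½[√(1 + 8Fr₁²) − 1] = ½[√220.7 − 1] = 6.93.
y₂ = 6.93 × 0.0705 = 0.488 m.
Head loss: ΔE = (y₂ − y₁)³/(4y₁y₂) = (0.488 − 0.0705)³/(4×0.0705×0.488) = 0.0730/0.138 = 0.530 m.

ΔE = 0.530 m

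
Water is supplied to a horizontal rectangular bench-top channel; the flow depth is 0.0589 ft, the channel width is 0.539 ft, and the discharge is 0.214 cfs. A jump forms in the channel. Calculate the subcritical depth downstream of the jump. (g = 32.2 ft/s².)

y₂ = 0.379 ft

q = Q/b = 0.214/0.539 = 0.397 ft²/s; V₁ = q/y₁ = 6.74 ft/s. Fr₁ = V₁/√(g·y₁) = 4.89.
From the momentum equation for a rectangular channel, y₂/y₁ = ½[√(1 + 8Fr₁²) − 1] = ½[√192.7 − 1] = 6.44.
y₂ = 6.44 × 0.0589 = 0.379 ft.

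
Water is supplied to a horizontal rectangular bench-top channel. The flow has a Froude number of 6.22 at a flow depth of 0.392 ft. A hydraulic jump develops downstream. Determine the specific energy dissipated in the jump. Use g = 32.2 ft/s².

ΔE = 4.61 ft

Fr₁ = 6.22 (given).
From the momentum equation for a rectangular channel, y₂/y₁ = ½[√(1 + 8Fr₁²) − 1] = ½[√310.5 − 1] = 8.31.
y₂ = 8.31 × 0.392 = 3.26 ft.
Head loss: ΔE = (y₂ − y₁)³/(4y₁y₂) = (3.26 − 0.392)³/(4×0.392×3.26) = 23.5/5.11 = 4.61 ft.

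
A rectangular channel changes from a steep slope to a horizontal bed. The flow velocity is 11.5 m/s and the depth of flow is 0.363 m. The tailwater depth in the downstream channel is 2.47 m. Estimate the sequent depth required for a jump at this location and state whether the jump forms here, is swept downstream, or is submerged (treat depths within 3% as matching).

y₂ = 2.95 m; the jump is swept downstream

Fr₁ = V₁/√(g·y₁) = 11.5/√(9.81×0.363) = 6.09.
Conjugate-depth relation: y₂/y₁ = ½[√(1 + 8Fr₁²) − 1] = ½[√298.1 − 1] = 8.13.
y₂ = 8.13 × 0.363 = 2.95 m.
Tailwater y_tw = 2.47 m: y_tw < y₂, so the jump is swept downstream.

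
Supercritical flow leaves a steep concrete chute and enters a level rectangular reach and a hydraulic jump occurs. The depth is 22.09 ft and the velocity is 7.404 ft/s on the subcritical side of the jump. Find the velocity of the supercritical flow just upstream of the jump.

Fr₂ = V₂/√(g·y₂) = 7.404/√(32.2×22.09) = 0.2776.
Since the conjugate-depth ratio holds either way, y₁/y₂ = ½[√(1 + 8Fr₂²) − 1] = ½[√1.6166 − 1] = 0.1357.
y₁ = 0.1357 × 22.09 = 2.998 ft.
V₁ = q/y₁ = 163.6/2.998 = 54.55 ft/s.

V₁ = 54.55 ft/s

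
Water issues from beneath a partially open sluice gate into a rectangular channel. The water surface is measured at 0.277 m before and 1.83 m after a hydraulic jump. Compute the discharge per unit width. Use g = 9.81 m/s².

For a rectangular channel the momentum equation gives q² = ½·g·y₁·y₂·(y₁ + y₂) = ½×9.81×0.277×1.83×2.11 = 5.24.
q = √5.24 = 2.29 m²/s.

q = 2.29 m²/s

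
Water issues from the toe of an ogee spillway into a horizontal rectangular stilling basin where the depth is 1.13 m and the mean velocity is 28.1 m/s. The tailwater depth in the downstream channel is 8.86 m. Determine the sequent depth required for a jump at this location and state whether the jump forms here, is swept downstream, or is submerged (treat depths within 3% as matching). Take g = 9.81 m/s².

y₂ = 12.9 m; the jump is swept downstream

Fr₁ = V₁/√(g·y₁) = 28.1/√(9.81×1.13) = 8.44.
From the momentum equation for a rectangular channel, y₂/y₁ = ½[√(1 + 8Fr₁²) − 1] = ½[√570.8 − 1] = 11.4.
y₂ = 11.4 × 1.13 = 12.9 m.
Tailwater y_tw = 8.86 m: y_tw < y₂, so the jump is swept downstream.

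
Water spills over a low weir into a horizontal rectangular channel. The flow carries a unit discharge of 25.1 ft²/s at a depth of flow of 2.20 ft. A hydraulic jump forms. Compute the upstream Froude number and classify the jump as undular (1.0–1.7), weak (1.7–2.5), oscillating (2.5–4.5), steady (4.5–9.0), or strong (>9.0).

V₁ = q/y₁ = 25.1/2.20 = 11.4 ft/s. Fr₁ = V₁/√(g·y₁) = 11.4/√(32.2×2.20) = 1.36.
Fr₁ = 1.36 lies in the undular range.

Fr₁ = 1.36; undular jump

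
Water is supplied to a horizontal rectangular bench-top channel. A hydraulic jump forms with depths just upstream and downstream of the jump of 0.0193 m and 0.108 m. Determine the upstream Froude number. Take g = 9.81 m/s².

Fr₁ = 4.30

For a rectangular channel the momentum equation gives q² = ½·g·y₁·y₂·(y₁ + y₂) = ½×9.81×0.0193×0.108×0.127 = 0.00130.
q = √0.00130 = 0.0361 m²/s.
V₁ = q/y₁ = 1.87 m/s; Fr₁ = V₁/√(g·y₁) = 4.30.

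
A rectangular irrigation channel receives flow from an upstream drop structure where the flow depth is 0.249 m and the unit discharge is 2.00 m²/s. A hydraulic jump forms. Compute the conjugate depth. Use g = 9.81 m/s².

V₁ = q/y₁ = 2.00/0.249 = 8.03 m/s. Fr₁ = V₁/√(g·y₁) = 8.03/√(9.81×0.249) = 5.14.
By Bélanger, y₂/y₁ = ½[√(1 + 8Fr₁²) − 1] = ½[√212.3 − 1] = 6.79.
y₂ = 6.79 × 0.249 = 1.69 m.

y₂ = 1.69 m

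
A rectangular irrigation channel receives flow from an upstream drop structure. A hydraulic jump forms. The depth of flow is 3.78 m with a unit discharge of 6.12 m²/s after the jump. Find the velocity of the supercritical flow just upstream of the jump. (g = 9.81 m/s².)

V₂ = q/y₂ = 6.12/3.78 = 1.62 m/s; Fr₂ = V₂/√(g·y₂) = 0.266.
Since the conjugate-depth ratio holds either way, y₁/y₂ = ½[√(1 + 8Fr₂²) − 1] = ½[√1.566 − 1] = 0.126.
y₁ = 0.126 × 3.78 = 0.475 m.
V₁ = q/y₁ = 6.12/0.475 = 12.9 m/s.

V₁ = 12.9 m/s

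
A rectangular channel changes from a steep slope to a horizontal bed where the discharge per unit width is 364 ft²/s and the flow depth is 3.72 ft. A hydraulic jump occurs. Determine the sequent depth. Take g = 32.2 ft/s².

y₂ = 45.2 ft

V₁ = q/y₁ = 364/3.72 = 97.8 ft/s. Fr₁ = V₁/√(g·y₁) = 97.8/√(32.2×3.72) = 8.94.
Bélanger equation: y₂/y₁ = ½[√(1 + 8Fr₁²) − 1] = ½[√640.5 − 1] = 12.2.
y₂ = 12.2 × 3.72 = 45.2 ft.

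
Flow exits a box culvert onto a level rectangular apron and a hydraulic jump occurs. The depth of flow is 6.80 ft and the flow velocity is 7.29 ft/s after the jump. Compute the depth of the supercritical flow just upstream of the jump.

y₁ = 2.43 ft

Fr₂ = V₂/√(g·y₂) = 7.29/√(32.2×6.80) = 0.493.
Since the conjugate-depth ratio holds either way, y₁/y₂ = ½[√(1 + 8Fr₂²) − 1] = ½[√2.942 − 1] = 0.358.
y₁ = 0.358 × 6.80 = 2.43 ft.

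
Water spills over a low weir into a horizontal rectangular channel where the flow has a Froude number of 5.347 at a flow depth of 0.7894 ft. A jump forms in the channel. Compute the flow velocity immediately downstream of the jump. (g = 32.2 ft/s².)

Fr₁ = 5.347 (given).
Bélanger equation: y₂/y₁ = ½[√(1 + 8Fr₁²) − 1] = ½[√229.72 − 1] = 7.078.
y₂ = 7.078 × 0.7894 = 5.588 ft.
V₁ = Fr₁·√(g·y₁) = 5.347×√(32.2×0.7894) = 26.96 ft/s; q = V₁·y₁ = 21.28 ft²/s.
V₂ = q/y₂ = 21.28/5.588 = 3.809 ft/s.

V₂ = 3.809 ft/s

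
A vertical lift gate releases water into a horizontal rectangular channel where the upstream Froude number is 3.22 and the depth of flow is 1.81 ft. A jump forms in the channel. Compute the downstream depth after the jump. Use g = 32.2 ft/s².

Fr₁ = 3.22 (given).
Conjugate-depth relation: y₂/y₁ = ½[√(1 + 8Fr₁²) − 1] = ½[√83.95 − 1] = 4.08.
y₂ = 4.08 × 1.81 = 7.39 ft.

y₂ = 7.39 ft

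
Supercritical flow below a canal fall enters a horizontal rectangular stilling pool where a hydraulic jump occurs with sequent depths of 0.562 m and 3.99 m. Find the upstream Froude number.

Fr₁ = 5.36

For a rectangular channel the momentum equation gives q² = ½·g·y₁·y₂·(y₁ + y₂) = ½×9.81×0.562×3.99×4.55 = 50.1.
q = √50.1 = 7.08 m²/s.
V₁ = q/y₁ = 12.6 m/s; Fr₁ = V₁/√(g·y₁) = 5.36.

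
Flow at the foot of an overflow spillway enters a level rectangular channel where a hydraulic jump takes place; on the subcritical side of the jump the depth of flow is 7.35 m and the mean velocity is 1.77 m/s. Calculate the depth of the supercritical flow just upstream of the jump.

y₁ = 0.591 m

Fr₂ = V₂/√(g·y₂) = 1.77/√(9.81×7.35) = 0.208.
Since the conjugate-depth ratio holds either way, y₁/y₂ = ½[√(1 + 8Fr₂²) − 1] = ½[√1.348 − 1] = 0.0804.
y₁ = 0.0804 × 7.35 = 0.591 m.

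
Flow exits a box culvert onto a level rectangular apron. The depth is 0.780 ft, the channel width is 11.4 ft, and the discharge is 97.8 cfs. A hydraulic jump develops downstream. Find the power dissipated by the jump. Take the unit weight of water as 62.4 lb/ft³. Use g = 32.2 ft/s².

q = Q/b = 97.8/11.4 = 8.58 ft²/s; V₁ = q/y₁ = 11.0 ft/s. Fr₁ = V₁/√(g·y₁) = 2.19.
Sequent-depth ratio: y₂/y₁ = ½[√(1 + 8Fr₁²) − 1] = ½[√39.53 − 1] = 2.64.
y₂ = 2.64 × 0.780 = 2.06 ft.
Head loss: ΔE = (y₂ − y₁)³/(4y₁y₂) = (2.06 − 0.780)³/(4×0.780×2.06) = 2.11/6.43 = 0.328 ft.
P = γ·Q·ΔE/550 = 62.4 × 97.8 × 0.328 / 550 = 3.63 hp.

P = 3.63 hp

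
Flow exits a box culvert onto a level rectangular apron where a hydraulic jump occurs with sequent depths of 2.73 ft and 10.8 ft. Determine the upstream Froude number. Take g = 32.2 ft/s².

Fr₁ = 3.13

For a rectangular channel the momentum equation gives q² = ½·g·y₁·y₂·(y₁ + y₂) = ½×32.2×2.73×10.8×13.5 = 6423.
q = √6423 = 80.1 ft²/s.
V₁ = q/y₁ = 29.4 ft/s; Fr₁ = V₁/√(g·y₁) = 3.13.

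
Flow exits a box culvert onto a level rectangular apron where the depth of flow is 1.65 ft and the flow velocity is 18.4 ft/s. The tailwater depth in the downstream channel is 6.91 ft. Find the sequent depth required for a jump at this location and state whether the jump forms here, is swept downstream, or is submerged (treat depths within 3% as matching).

Fr₁ = V₁/√(g·y₁) = 18.4/√(32.2×1.65) = 2.52.
Conjugate-depth relation: y₂/y₁ = ½[√(1 + 8Fr₁²) − 1] = ½[√51.98 − 1] = 3.10.
y₂ = 3.10 × 1.65 = 5.12 ft.
Tailwater y_tw = 6.91 ft: y_tw > y₂, so the jump is submerged.

y₂ = 5.12 ft; the jump is submerged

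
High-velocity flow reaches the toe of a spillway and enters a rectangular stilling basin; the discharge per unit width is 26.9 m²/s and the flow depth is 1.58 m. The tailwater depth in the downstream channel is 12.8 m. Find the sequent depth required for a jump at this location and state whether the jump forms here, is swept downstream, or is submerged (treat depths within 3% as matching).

V₁ = q/y₁ = 26.9/1.58 = 17.0 m/s. Fr₁ = V₁/√(g·y₁) = 17.0/√(9.81×1.58) = 4.32.
Sequent-depth ratio: y₂/y₁ = ½[√(1 + 8Fr₁²) − 1] = ½[√150.6 − 1] = 5.64.
y₂ = 5.64 × 1.58 = 8.91 m.
Tailwater y_tw = 12.8 m: y_tw > y₂, so the jump is submerged.

y₂ = 8.91 m; the jump is submerged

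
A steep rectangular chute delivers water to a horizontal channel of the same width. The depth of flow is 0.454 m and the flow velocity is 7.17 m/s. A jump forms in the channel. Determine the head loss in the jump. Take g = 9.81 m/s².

ΔE = 0.968 m

Fr₁ = V₁/√(g·y₁) = 7.17/√(9.81×0.454) = 3.40.
Conjugate-depth relation: y₂/y₁ = ½[√(1 + 8Fr₁²) − 1] = ½[√93.34 − 1] = 4.33.
y₂ = 4.33 × 0.454 = 1.97 m.
Head loss: ΔE = (y₂ − y₁)³/(4y₁y₂) = (1.97 − 0.454)³/(4×0.454×1.97) = 3.46/3.57 = 0.968 m.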